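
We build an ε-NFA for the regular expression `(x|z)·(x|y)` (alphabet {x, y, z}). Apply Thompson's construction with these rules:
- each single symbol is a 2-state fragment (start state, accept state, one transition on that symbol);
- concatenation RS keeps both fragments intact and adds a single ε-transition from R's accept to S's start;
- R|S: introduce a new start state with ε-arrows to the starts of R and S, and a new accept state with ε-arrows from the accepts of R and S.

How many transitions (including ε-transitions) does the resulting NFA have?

13

Recursing over subexpressions:
Each of the 4 symbol leaves contributes 1 transition (1 symbol, 0 ε).
  x|z — 6 transitions (2 symbol, 4 ε)
  x|y — 6 transitions (2 symbol, 4 ε)
  (x|z)·(x|y) — 13 transitions (4 symbol, 9 ε)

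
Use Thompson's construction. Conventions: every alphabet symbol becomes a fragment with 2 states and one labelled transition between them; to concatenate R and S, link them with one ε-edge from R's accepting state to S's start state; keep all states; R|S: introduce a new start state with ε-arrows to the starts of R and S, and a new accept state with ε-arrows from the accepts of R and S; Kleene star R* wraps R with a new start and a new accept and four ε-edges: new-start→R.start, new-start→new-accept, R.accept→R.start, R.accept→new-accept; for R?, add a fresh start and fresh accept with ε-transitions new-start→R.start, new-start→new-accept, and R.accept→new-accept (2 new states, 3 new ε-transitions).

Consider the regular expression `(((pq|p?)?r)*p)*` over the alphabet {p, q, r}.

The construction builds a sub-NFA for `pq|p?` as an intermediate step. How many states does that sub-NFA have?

Fragment for `pq|p?`:
Each of the 3 symbol leaves contributes a 2-state fragment.
  pq : 4 states
  p? : 4 states
  pq|p? : 10 states

10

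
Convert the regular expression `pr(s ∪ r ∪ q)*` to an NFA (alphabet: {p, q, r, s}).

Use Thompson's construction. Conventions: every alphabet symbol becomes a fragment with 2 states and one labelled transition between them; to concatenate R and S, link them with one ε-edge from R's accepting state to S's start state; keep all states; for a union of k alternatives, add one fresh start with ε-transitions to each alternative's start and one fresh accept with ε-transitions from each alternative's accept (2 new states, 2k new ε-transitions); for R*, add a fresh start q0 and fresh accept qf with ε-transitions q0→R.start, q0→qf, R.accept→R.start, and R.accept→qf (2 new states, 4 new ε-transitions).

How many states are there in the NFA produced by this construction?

Bottom-up over the parse tree:
Each of the 5 symbol leaves contributes a 2-state fragment.
  s ∪ r ∪ q = 8 states
  (s ∪ r ∪ q)* = 10 states
  pr(s ∪ r ∪ q)* = 14 states

14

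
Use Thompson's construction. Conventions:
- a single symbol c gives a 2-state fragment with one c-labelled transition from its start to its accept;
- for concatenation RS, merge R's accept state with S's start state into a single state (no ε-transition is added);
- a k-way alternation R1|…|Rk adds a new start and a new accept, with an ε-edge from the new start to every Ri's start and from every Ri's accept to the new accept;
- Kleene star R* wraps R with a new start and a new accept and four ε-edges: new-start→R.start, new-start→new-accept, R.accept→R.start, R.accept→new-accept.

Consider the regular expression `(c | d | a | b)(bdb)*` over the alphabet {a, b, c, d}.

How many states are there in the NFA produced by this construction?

15

Building bottom-up:
Each of the 7 symbol leaves contributes a 2-state fragment.
  c | d | a | b : 10 states
  bdb : 4 states
  (bdb)* : 6 states
  (c | d | a | b)(bdb)* : 15 states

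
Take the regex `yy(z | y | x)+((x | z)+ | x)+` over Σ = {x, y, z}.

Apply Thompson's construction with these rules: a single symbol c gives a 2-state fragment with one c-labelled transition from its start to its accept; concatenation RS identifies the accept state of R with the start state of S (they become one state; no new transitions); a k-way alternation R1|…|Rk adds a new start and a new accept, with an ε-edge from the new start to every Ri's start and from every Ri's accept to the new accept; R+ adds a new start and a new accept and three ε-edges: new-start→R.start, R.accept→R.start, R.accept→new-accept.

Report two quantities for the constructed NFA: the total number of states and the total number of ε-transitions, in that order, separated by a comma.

By structural recursion:
Each of the 8 symbol leaves contributes 2 states and 0 ε-transitions.
  z | y | x → 8 states, 6 ε-transitions
  (z | y | x)+ → 10 states, 9 ε-transitions
  x | z → 6 states, 4 ε-transitions
  (x | z)+ → 8 states, 7 ε-transitions
  (x | z)+ | x → 12 states, 11 ε-transitions
  ((x | z)+ | x)+ → 14 states, 14 ε-transitions
  yy(z | y | x)+((x | z)+ | x)+ → 25 states, 23 ε-transitions

25, 23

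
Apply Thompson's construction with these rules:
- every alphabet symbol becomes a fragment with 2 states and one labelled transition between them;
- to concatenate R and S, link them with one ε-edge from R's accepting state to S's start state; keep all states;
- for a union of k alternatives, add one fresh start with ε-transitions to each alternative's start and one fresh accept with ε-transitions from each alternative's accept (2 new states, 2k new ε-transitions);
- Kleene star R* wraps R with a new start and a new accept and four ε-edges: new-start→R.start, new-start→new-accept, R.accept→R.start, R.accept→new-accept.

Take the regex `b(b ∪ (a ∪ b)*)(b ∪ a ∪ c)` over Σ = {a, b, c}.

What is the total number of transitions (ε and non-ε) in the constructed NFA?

By structural recursion:
Each of the 7 symbol leaves contributes 1 transition (1 symbol, 0 ε).
  a ∪ b : 6 transitions (2 symbol, 4 ε)
  (a ∪ b)* : 10 transitions (2 symbol, 8 ε)
  b ∪ (a ∪ b)* : 15 transitions (3 symbol, 12 ε)
  b ∪ a ∪ c : 9 transitions (3 symbol, 6 ε)
  b(b ∪ (a ∪ b)*)(b ∪ a ∪ c) : 27 transitions (7 symbol, 20 ε)

27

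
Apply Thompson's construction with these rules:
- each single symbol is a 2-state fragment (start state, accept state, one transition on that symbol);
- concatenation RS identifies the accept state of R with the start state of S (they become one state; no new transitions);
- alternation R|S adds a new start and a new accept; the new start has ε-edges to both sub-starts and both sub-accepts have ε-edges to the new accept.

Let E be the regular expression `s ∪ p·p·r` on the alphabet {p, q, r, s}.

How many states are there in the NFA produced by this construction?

8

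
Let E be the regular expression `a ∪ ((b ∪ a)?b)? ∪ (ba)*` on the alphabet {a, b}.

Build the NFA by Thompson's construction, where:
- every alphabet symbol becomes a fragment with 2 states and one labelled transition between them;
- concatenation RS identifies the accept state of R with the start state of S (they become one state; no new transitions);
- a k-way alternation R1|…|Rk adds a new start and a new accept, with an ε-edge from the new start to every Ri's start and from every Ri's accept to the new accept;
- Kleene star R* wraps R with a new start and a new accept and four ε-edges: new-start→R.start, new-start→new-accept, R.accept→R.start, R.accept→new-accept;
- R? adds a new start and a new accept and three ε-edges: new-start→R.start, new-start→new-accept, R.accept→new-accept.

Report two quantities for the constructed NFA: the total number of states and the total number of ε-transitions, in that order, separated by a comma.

Recursing over subexpressions:
Each of the 6 symbol leaves contributes 2 states and 0 ε-transitions.
  b ∪ a → 6 states, 4 ε-transitions
  (b ∪ a)? → 8 states, 7 ε-transitions
  (b ∪ a)?b → 9 states, 7 ε-transitions
  ((b ∪ a)?b)? → 11 states, 10 ε-transitions
  ba → 3 states, 0 ε-transitions
  (ba)* → 5 states, 4 ε-transitions
  a ∪ ((b ∪ a)?b)? ∪ (ba)* → 20 states, 20 ε-transitions

20, 20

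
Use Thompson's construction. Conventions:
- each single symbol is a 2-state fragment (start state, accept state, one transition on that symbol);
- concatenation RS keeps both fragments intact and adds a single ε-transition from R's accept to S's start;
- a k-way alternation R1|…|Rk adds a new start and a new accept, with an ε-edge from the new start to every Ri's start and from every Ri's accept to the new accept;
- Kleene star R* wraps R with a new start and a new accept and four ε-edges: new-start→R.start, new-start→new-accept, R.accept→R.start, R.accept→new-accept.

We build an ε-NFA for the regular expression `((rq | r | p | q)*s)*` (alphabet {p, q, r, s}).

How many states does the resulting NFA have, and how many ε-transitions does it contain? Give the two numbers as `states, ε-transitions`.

Building bottom-up:
Each of the 6 symbol leaves contributes 2 states and 0 ε-transitions.
  rq = 4 states, 1 ε-transition
  rq | r | p | q = 12 states, 9 ε-transitions
  (rq | r | p | q)* = 14 states, 13 ε-transitions
  (rq | r | p | q)*s = 16 states, 14 ε-transitions
  ((rq | r | p | q)*s)* = 18 states, 18 ε-transitions

18, 18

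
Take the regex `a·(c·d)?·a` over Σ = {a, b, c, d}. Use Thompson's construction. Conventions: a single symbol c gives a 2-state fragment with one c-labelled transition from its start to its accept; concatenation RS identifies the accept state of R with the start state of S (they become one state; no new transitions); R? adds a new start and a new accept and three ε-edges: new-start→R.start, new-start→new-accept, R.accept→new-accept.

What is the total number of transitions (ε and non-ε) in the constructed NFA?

Building bottom-up:
Each of the 4 symbol leaves contributes 1 transition (1 symbol, 0 ε).
  c·d → 2 transitions (2 symbol, 0 ε)
  (c·d)? → 5 transitions (2 symbol, 3 ε)
  a·(c·d)?·a → 7 transitions (4 symbol, 3 ε)

7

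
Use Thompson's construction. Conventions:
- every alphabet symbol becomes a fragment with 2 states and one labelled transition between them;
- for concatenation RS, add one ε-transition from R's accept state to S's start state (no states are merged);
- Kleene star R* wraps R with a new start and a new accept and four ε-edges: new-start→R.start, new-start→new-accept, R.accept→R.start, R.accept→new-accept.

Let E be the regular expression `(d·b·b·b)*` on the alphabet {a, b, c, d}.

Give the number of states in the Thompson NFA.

10

Recursing over subexpressions:
Each of the 4 symbol leaves contributes a 2-state fragment.
  d·b·b·b → 8 states
  (d·b·b·b)* → 10 states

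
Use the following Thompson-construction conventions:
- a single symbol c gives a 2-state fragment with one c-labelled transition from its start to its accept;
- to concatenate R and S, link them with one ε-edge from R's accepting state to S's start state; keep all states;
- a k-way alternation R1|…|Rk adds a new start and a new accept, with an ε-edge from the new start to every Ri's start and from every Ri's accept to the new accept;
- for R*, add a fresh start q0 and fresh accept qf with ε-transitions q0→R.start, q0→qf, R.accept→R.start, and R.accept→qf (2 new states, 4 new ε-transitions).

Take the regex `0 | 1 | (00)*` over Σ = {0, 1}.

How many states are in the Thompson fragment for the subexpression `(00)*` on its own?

6

Fragment for `(00)*`:
Each of the 2 symbol leaves contributes a 2-state fragment.
  00 = 4 states
  (00)* = 6 states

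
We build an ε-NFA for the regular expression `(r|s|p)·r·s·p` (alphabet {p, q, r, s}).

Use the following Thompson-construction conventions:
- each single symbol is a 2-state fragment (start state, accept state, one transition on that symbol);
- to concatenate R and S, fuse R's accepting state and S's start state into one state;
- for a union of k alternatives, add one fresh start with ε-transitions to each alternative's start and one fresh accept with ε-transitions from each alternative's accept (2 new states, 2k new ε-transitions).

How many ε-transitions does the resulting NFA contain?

6

Per subexpression:
Each of the 6 symbol leaves contributes 0 ε-transitions.
  r|s|p = 6 ε-transitions
  (r|s|p)·r·s·p = 6 ε-transitions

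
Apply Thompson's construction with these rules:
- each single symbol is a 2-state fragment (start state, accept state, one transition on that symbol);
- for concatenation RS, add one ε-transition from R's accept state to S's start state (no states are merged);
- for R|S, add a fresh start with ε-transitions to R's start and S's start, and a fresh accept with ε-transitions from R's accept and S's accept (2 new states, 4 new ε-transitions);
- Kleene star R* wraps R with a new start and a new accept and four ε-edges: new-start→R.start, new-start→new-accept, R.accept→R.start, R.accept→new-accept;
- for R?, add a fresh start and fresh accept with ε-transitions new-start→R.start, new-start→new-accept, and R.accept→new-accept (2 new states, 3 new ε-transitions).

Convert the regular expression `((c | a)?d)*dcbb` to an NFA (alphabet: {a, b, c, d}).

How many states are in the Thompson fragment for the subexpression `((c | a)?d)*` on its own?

Fragment for `((c | a)?d)*`:
Each of the 3 symbol leaves contributes a 2-state fragment.
  c | a — 6 states
  (c | a)? — 8 states
  (c | a)?d — 10 states
  ((c | a)?d)* — 12 states

12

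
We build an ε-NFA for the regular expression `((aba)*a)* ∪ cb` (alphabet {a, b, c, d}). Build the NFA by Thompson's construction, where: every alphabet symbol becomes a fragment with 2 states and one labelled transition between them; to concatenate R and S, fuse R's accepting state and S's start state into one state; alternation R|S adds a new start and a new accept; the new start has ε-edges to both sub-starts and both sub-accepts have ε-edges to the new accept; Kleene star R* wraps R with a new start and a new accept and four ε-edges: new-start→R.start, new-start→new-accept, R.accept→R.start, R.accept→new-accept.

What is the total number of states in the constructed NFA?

Per subexpression:
Each of the 6 symbol leaves contributes a 2-state fragment.
  aba : 4 states
  (aba)* : 6 states
  (aba)*a : 7 states
  ((aba)*a)* : 9 states
  cb : 3 states
  ((aba)*a)* ∪ cb : 14 states

14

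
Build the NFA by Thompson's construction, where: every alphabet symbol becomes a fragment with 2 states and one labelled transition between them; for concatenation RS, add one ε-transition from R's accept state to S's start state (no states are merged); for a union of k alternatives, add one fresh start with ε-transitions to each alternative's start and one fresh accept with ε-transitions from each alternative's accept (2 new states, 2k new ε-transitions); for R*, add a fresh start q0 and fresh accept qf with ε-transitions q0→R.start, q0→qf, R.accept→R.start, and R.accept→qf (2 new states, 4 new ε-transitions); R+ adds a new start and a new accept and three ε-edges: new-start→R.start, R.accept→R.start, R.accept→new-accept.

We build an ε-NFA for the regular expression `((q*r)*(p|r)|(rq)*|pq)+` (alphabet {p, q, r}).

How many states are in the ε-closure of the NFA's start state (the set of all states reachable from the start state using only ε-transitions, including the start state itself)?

Let C(F) = |ε-closure(F.start)| within fragment F, and note whether F accepts ε. Symbol fragments have C = 1 and do not accept ε. Then:
  q* : new start has ε-edges to the inner start and to the new accept, so |ε-closure| = 2 + 1 = 3
  q*r : |ε-closure| = 3 + 1 = 4 (closure spills across the concat boundary because the left factor accepts ε)
  (q*r)* : |ε-closure| = 1 (new start) + 4 (body) + 1 (new accept) = 6
  p|r : new start ε-reaches every alternative's start; none of them accept ε, so the new accept is not reached: |ε-closure| = 1 + 1 + 1 = 3
  (q*r)*(p|r) : |ε-closure| = 6 + 3 = 9 (closure spills across the concat boundary because the left factor accepts ε)
  rq : same as the first factor's closure: |ε-closure| = 1
  (rq)* : |ε-closure| = 1 (new start) + 1 (body) + 1 (new accept) = 3
  pq : |ε-closure| equals the left operand's closure size = 1 (its accept is not ε-reachable, so the closure stops there)
  (q*r)*(p|r)|(rq)*|pq : |ε-closure| = 1 (new start) + (9 + 3 + 1) + 1 (new accept, since some branch ε-reaches its own accept) = 15
  ((q*r)*(p|r)|(rq)*|pq)+ : new start ε-reaches the body's start; the body's accept is ε-reachable, so the new accept is too: |ε-closure| = 1 + 15 + 1 = 17

17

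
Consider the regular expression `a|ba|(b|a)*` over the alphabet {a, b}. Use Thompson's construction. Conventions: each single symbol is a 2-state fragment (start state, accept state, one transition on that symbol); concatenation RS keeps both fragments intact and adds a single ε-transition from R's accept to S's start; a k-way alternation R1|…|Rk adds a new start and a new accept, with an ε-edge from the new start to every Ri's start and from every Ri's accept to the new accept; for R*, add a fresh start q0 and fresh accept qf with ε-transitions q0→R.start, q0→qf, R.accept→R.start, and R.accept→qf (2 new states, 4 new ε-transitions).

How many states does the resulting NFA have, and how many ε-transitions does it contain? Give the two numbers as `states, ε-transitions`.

16, 15

Recursing over subexpressions:
Each of the 5 symbol leaves contributes 2 states and 0 ε-transitions.
  ba = 4 states, 1 ε-transition
  b|a = 6 states, 4 ε-transitions
  (b|a)* = 8 states, 8 ε-transitions
  a|ba|(b|a)* = 16 states, 15 ε-transitions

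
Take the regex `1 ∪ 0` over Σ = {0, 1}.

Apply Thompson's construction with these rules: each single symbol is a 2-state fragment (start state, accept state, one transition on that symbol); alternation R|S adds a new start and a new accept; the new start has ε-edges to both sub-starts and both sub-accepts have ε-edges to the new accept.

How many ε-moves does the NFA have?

4

Per subexpression:
Each of the 2 symbol leaves contributes 0 ε-transitions.
  1 ∪ 0 → 4 ε-transitions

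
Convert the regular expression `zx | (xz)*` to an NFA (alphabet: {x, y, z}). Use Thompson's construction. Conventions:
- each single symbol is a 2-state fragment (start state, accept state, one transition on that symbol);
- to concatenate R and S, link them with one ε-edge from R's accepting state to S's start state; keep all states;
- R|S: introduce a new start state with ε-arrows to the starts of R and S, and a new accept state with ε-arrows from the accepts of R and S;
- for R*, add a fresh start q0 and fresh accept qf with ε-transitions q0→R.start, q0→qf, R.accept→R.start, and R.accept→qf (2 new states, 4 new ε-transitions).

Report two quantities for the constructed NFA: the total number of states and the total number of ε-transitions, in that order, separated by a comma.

Bottom-up over the parse tree:
Each of the 4 symbol leaves contributes 2 states and 0 ε-transitions.
  zx — 4 states, 1 ε-transition
  xz — 4 states, 1 ε-transition
  (xz)* — 6 states, 5 ε-transitions
  zx | (xz)* — 12 states, 10 ε-transitions

12, 10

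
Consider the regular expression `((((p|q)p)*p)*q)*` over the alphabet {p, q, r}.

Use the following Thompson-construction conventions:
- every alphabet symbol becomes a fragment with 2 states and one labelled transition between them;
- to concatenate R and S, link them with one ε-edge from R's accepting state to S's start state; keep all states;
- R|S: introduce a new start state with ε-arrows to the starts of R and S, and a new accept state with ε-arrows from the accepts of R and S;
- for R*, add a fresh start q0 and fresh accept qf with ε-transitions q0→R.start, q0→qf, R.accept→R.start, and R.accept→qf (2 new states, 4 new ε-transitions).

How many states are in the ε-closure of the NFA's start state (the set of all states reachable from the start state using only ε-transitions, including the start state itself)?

11

Compute the ε-closure size of each fragment's start state recursively; a symbol fragment's start has no outgoing ε-edge, so its closure is just itself (size 1).
  p|q — new start ε-reaches every alternative's start; none of them accept ε, so the new accept is not reached: C = 1 + 1 + 1 = 3
  (p|q)p — same as the first factor's closure: C = 3
  ((p|q)p)* — the star's fresh start ε-reaches both the body's start and the fresh accept: C = 2 + 3 = 5
  ((p|q)p)*p — the left operand accepts ε, so the closure extends into the next operand (via the concat ε-link); C = 5 + 1 = 6
  (((p|q)p)*p)* — the star's fresh start ε-reaches both the body's start and the fresh accept: C = 2 + 6 = 8
  (((p|q)p)*p)*q — C = 8 + 1 = 9 (closure spills across the concat boundary because the left factor accepts ε)
  ((((p|q)p)*p)*q)* — the star's fresh start ε-reaches both the body's start and the fresh accept: C = 2 + 9 = 11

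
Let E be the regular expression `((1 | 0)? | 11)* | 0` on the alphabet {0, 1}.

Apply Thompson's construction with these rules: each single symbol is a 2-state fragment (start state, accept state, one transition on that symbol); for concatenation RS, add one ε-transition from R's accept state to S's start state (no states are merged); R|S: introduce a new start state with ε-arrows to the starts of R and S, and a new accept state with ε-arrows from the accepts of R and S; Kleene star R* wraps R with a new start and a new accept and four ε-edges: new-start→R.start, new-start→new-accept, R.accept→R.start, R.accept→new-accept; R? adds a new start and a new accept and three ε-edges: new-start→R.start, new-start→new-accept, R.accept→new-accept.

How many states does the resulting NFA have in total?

20

Building bottom-up:
Each of the 5 symbol leaves contributes a 2-state fragment.
  1 | 0 : 6 states
  (1 | 0)? : 8 states
  11 : 4 states
  (1 | 0)? | 11 : 14 states
  ((1 | 0)? | 11)* : 16 states
  ((1 | 0)? | 11)* | 0 : 20 states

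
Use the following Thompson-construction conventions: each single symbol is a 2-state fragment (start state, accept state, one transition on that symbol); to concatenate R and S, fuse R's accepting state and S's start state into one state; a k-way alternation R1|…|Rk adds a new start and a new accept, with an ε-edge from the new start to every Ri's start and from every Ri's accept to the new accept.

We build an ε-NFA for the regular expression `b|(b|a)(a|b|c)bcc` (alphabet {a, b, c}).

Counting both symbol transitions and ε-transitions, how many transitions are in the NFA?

Per subexpression:
Each of the 9 symbol leaves contributes 1 transition (1 symbol, 0 ε).
  b|a → 6 transitions (2 symbol, 4 ε)
  a|b|c → 9 transitions (3 symbol, 6 ε)
  (b|a)(a|b|c)bcc → 18 transitions (8 symbol, 10 ε)
  b|(b|a)(a|b|c)bcc → 23 transitions (9 symbol, 14 ε)

23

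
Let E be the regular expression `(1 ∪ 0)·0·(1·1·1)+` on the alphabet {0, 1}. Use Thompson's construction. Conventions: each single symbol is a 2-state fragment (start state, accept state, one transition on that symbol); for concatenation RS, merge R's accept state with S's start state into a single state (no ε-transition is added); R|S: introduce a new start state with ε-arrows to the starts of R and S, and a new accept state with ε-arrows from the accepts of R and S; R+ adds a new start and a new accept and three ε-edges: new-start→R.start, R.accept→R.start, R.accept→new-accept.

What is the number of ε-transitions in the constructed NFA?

7

Per subexpression:
Each of the 6 symbol leaves contributes 0 ε-transitions.
  1 ∪ 0 : 4 ε-transitions
  1·1·1 : 0 ε-transitions
  (1·1·1)+ : 3 ε-transitions
  (1 ∪ 0)·0·(1·1·1)+ : 7 ε-transitions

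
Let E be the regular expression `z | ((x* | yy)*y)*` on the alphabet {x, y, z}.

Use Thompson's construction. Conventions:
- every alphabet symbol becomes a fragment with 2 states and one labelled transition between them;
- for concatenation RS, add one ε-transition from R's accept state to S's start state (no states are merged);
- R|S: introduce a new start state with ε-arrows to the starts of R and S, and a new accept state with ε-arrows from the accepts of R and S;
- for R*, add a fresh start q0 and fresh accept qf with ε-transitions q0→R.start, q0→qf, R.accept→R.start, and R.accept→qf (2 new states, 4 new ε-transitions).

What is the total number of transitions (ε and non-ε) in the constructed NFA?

Per subexpression:
Each of the 5 symbol leaves contributes 1 transition (1 symbol, 0 ε).
  x* = 5 transitions (1 symbol, 4 ε)
  yy = 3 transitions (2 symbol, 1 ε)
  x* | yy = 12 transitions (3 symbol, 9 ε)
  (x* | yy)* = 16 transitions (3 symbol, 13 ε)
  (x* | yy)*y = 18 transitions (4 symbol, 14 ε)
  ((x* | yy)*y)* = 22 transitions (4 symbol, 18 ε)
  z | ((x* | yy)*y)* = 27 transitions (5 symbol, 22 ε)

27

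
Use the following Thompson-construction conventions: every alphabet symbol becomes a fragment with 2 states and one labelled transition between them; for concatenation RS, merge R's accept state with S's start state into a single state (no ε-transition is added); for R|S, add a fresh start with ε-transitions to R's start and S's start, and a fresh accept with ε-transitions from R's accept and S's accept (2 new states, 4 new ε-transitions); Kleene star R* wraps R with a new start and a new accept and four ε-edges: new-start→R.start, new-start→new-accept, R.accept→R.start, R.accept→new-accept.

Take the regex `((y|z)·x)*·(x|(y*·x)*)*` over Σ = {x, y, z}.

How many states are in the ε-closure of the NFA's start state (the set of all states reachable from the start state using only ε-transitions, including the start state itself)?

14

Let C(F) = |ε-closure(F.start)| within fragment F, and note whether F accepts ε. Symbol fragments have C = 1 and do not accept ε. Then:
  y|z → |ε-closure| = 1 + 1 + 1 = 3 (the new accept is not ε-reachable since no branch accepts ε)
  (y|z)·x → |ε-closure| equals the left operand's closure size = 3 (its accept is not ε-reachable, so the closure stops there)
  ((y|z)·x)* → the star's fresh start ε-reaches both the body's start and the fresh accept: |ε-closure| = 2 + 3 = 5
  y* → the star's fresh start ε-reaches both the body's start and the fresh accept: |ε-closure| = 2 + 1 = 3
  y*·x → the left operand accepts ε, so the closure extends into the next operand (the shared merged state is already counted); |ε-closure| = 3 + (1−1) = 3
  (y*·x)* → new start has ε-edges to the inner start and to the new accept, so |ε-closure| = 2 + 3 = 5
  x|(y*·x)* → |ε-closure| = 1 (new start) + (1 + 5) + 1 (new accept, since some branch ε-reaches its own accept) = 8
  (x|(y*·x)*)* → |ε-closure| = 1 (new start) + 8 (body) + 1 (new accept) = 10
  ((y|z)·x)*·(x|(y*·x)*)* → the left operand accepts ε, so the closure extends into the next operand (the shared merged state is already counted); |ε-closure| = 5 + (10−1) = 14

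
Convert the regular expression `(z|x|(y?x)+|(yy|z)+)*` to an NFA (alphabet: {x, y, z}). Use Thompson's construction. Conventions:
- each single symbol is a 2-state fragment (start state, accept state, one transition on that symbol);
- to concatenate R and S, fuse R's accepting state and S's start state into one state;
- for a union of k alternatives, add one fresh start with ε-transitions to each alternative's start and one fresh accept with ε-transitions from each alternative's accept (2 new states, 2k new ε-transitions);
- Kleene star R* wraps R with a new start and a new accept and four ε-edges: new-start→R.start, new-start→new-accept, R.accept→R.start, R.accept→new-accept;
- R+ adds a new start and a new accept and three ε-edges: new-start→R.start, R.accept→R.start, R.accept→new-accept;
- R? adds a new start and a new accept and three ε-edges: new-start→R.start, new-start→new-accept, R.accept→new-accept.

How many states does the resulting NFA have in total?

Bottom-up over the parse tree:
Each of the 7 symbol leaves contributes a 2-state fragment.
  y? — 4 states
  y?x — 5 states
  (y?x)+ — 7 states
  yy — 3 states
  yy|z — 7 states
  (yy|z)+ — 9 states
  z|x|(y?x)+|(yy|z)+ — 22 states
  (z|x|(y?x)+|(yy|z)+)* — 24 states

24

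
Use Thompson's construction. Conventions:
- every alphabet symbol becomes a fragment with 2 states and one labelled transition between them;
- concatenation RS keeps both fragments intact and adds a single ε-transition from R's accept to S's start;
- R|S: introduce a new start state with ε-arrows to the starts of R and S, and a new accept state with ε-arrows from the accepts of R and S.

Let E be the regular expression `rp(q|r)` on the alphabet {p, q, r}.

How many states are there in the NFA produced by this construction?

Bottom-up over the parse tree:
Each of the 4 symbol leaves contributes a 2-state fragment.
  q|r : 6 states
  rp(q|r) : 10 states

10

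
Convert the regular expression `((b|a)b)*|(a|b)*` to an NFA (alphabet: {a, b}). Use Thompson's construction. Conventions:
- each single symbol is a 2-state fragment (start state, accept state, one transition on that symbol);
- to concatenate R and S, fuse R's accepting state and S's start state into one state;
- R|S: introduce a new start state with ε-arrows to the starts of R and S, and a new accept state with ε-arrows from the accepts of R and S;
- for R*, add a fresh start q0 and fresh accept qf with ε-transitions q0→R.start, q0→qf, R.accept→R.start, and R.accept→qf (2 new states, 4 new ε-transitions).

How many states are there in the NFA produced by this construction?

19

Building bottom-up:
Each of the 5 symbol leaves contributes a 2-state fragment.
  b|a — 6 states
  (b|a)b — 7 states
  ((b|a)b)* — 9 states
  a|b — 6 states
  (a|b)* — 8 states
  ((b|a)b)*|(a|b)* — 19 states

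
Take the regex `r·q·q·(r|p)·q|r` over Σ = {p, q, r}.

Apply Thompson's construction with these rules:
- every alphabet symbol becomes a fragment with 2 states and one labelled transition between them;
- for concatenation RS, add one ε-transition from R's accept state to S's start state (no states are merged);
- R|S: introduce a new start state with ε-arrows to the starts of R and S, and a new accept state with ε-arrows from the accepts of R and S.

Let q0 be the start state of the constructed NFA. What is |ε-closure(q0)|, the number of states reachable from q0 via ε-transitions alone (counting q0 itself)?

3

Compute the ε-closure size of each fragment's start state recursively; a symbol fragment's start has no outgoing ε-edge, so its closure is just itself (size 1).
  r|p : |ε-closure| = 1 + 1 + 1 = 3 (the new accept is not ε-reachable since no branch accepts ε)
  r·q·q·(r|p)·q : |ε-closure| equals the left operand's closure size = 1 (its accept is not ε-reachable, so the closure stops there)
  r·q·q·(r|p)·q|r : new start ε-reaches every alternative's start; none of them accept ε, so the new accept is not reached: |ε-closure| = 1 + 1 + 1 = 3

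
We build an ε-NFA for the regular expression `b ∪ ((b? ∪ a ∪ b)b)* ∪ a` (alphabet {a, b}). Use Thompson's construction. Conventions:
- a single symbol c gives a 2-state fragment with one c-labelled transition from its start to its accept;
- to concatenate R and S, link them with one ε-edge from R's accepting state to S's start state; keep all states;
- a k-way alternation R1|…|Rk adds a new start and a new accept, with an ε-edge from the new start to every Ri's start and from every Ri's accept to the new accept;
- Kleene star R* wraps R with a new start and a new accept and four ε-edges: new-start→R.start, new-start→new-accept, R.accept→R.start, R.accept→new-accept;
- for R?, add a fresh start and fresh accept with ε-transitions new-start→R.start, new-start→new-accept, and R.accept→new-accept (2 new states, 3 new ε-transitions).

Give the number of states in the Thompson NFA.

20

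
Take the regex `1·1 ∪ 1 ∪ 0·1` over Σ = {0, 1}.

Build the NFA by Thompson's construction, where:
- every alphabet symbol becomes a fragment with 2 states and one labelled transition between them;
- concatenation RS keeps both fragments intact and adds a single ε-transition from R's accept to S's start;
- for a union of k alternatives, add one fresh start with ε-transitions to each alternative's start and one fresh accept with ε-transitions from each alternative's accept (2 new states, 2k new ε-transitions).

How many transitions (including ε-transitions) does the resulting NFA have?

13

Recursing over subexpressions:
Each of the 5 symbol leaves contributes 1 transition (1 symbol, 0 ε).
  1·1 → 3 transitions (2 symbol, 1 ε)
  0·1 → 3 transitions (2 symbol, 1 ε)
  1·1 ∪ 1 ∪ 0·1 → 13 transitions (5 symbol, 8 ε)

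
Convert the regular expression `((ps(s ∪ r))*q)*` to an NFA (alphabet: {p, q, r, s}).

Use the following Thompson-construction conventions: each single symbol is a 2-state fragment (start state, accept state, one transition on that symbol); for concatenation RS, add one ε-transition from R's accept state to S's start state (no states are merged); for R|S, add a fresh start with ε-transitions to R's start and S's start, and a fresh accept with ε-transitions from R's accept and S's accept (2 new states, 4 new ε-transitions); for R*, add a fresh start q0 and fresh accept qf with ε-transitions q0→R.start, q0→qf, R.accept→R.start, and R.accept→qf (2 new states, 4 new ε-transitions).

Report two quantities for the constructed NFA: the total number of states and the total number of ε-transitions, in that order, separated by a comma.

16, 15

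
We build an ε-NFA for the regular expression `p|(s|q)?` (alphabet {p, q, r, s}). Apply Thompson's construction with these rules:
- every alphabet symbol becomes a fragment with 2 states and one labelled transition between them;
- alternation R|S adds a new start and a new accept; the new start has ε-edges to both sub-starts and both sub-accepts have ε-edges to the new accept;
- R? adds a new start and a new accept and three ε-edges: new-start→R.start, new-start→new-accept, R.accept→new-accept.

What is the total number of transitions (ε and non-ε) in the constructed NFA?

14

Building bottom-up:
Each of the 3 symbol leaves contributes 1 transition (1 symbol, 0 ε).
  s|q → 6 transitions (2 symbol, 4 ε)
  (s|q)? → 9 transitions (2 symbol, 7 ε)
  p|(s|q)? → 14 transitions (3 symbol, 11 ε)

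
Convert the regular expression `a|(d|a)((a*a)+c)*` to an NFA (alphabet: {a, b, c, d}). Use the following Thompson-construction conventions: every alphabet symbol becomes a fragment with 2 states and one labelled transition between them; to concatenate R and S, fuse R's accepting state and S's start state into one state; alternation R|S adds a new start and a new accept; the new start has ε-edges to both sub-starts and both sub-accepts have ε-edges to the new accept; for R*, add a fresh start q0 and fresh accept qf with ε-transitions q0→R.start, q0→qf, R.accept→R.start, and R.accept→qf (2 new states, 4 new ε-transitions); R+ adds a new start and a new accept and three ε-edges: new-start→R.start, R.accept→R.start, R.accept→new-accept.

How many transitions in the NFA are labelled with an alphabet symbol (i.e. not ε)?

Building bottom-up:
Each of the 6 symbol leaves contributes exactly 1 symbol transition.
  d|a = 2 symbol transitions
  a* = 1 symbol transition
  a*a = 2 symbol transitions
  (a*a)+ = 2 symbol transitions
  (a*a)+c = 3 symbol transitions
  ((a*a)+c)* = 3 symbol transitions
  (d|a)((a*a)+c)* = 5 symbol transitions
  a|(d|a)((a*a)+c)* = 6 symbol transitions

6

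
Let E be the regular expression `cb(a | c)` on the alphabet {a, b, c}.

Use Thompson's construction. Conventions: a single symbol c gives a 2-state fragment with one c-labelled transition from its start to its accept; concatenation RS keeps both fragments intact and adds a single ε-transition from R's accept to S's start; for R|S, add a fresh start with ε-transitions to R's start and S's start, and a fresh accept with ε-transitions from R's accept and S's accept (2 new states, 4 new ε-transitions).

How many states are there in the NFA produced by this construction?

Per subexpression:
Each of the 4 symbol leaves contributes a 2-state fragment.
  a | c : 6 states
  cb(a | c) : 10 states

10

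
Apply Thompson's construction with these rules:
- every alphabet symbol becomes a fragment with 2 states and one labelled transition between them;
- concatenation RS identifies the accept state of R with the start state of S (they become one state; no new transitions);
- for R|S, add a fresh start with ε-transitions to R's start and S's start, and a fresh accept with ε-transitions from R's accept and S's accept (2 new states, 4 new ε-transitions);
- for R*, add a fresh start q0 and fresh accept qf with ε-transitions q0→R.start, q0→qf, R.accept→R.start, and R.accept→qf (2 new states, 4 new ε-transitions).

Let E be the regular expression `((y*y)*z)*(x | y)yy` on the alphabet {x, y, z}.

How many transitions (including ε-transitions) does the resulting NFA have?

By structural recursion:
Each of the 7 symbol leaves contributes 1 transition (1 symbol, 0 ε).
  y* → 5 transitions (1 symbol, 4 ε)
  y*y → 6 transitions (2 symbol, 4 ε)
  (y*y)* → 10 transitions (2 symbol, 8 ε)
  (y*y)*z → 11 transitions (3 symbol, 8 ε)
  ((y*y)*z)* → 15 transitions (3 symbol, 12 ε)
  x | y → 6 transitions (2 symbol, 4 ε)
  ((y*y)*z)*(x | y)yy → 23 transitions (7 symbol, 16 ε)

23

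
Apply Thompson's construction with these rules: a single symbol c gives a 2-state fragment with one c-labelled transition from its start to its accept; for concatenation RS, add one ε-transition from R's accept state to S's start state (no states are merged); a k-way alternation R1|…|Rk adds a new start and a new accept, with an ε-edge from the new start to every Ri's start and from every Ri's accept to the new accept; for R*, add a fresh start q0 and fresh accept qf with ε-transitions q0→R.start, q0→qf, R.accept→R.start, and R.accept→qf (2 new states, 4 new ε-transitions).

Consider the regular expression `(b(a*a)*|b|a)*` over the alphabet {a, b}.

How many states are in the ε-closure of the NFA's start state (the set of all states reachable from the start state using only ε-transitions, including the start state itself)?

6

Work bottom-up. For each fragment F, track |ε-closure(F.start)| and whether F's accept lies in that closure (i.e. whether F accepts ε). A single-symbol fragment has closure size 1 and does not accept ε.
  a* : |ε-closure| = 1 (new start) + 1 (body) + 1 (new accept) = 3
  a*a : |ε-closure| = 3 + 1 = 4 (closure spills across the concat boundary because the left factor accepts ε)
  (a*a)* : new start has ε-edges to the inner start and to the new accept, so |ε-closure| = 2 + 4 = 6
  b(a*a)* : same as the first factor's closure: |ε-closure| = 1
  b(a*a)*|b|a : |ε-closure| = 1 + 1 + 1 + 1 = 4 (the new accept is not ε-reachable since no branch accepts ε)
  (b(a*a)*|b|a)* : the star's fresh start ε-reaches both the body's start and the fresh accept: |ε-closure| = 2 + 4 = 6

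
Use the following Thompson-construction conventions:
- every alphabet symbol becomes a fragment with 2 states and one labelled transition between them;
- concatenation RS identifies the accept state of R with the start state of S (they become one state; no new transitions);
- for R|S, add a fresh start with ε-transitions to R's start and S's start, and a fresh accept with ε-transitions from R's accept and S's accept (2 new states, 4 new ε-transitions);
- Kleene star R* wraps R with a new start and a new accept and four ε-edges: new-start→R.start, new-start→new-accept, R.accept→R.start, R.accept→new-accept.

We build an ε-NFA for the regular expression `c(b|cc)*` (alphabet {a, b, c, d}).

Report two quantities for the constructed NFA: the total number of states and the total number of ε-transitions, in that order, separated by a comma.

10, 8

By structural recursion:
Each of the 4 symbol leaves contributes 2 states and 0 ε-transitions.
  cc = 3 states, 0 ε-transitions
  b|cc = 7 states, 4 ε-transitions
  (b|cc)* = 9 states, 8 ε-transitions
  c(b|cc)* = 10 states, 8 ε-transitions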